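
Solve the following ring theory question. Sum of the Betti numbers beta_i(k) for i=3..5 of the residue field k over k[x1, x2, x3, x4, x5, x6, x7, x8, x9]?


Koszul resolution: beta_i(k)=C(n,i), n=9
C(9,3)=84, C(9,4)=126, C(9,5)=126
Sum=336


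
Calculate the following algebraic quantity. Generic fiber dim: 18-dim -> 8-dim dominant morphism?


dim(fiber)=dim(X)-dim(Y)=18-8=10


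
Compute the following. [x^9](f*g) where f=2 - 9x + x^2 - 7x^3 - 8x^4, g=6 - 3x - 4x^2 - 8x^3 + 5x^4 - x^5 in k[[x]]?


[x^9] = sum a_i*b_j, i+j=9
  -8*-1=8
Sum=8


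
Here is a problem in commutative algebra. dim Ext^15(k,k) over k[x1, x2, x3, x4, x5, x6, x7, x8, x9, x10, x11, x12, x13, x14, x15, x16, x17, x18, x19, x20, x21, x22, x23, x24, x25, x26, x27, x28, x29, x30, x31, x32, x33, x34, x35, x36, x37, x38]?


C(n,i)=C(38,15)=15471286560


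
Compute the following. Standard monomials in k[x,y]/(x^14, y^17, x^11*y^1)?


k[x,y]/I, I = (x^14, y^17, x^11*y^1)
Rect: 14x17=238. Corner: (14-11)x(17-1)=48.
dim = 238-48 = 190


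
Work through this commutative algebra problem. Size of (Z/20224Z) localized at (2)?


2-primary part: 20224=2^8*79
Size=2^8=256


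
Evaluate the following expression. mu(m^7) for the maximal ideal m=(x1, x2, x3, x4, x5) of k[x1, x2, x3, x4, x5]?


Graded Nakayama: mu(m^d) = dim_k (m^d/m^(d+1)) = #degree-7 monomials in 5 vars
C(n+d-1,d)=C(11,7)=330


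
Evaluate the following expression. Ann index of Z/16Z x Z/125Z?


Exponent = lcm of the cyclic orders; pairwise coprime => product.
2^4*5^3=16*125=2000


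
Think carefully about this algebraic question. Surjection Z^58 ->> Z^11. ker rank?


rank(ker) = 58-11 = 47


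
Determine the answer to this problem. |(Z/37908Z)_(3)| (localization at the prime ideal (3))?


3-primary part: 37908=3^6*52
Size=3^6=729


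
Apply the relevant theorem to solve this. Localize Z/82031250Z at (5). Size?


5-primary part: 82031250=5^9*42
Size=5^9=1953125


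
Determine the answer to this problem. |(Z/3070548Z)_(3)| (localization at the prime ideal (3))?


3-primary part: 3070548=3^10*52
Size=3^10=59049


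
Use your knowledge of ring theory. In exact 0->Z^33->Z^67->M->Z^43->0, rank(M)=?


Alt sum=0:
(-1)^0*33 + (-1)^1*67 + (-1)^2*? + (-1)^3*43=0
rank(M)=77


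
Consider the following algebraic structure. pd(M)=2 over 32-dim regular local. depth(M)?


pd+depth=depth(R)=32
depth=32-2=30


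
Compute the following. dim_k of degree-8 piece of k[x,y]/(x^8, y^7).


k[x,y], I = (x^8, y^7), d = 8
Need i < 8 and d-i < 7.
Range: 2 <= i <= 7.
H(8) = 6


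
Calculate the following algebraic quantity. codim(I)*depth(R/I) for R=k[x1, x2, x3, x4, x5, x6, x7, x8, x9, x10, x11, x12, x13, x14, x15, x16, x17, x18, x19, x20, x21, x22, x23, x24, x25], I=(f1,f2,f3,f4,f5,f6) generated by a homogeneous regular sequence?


codim=6, depth=dim(R/I)=25-6=19
Product=6*19=114


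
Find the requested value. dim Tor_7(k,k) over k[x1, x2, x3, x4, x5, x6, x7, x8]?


Koszul: C(n,i)=C(8,7)=8


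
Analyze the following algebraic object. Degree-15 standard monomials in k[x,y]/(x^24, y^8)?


k[x,y], I = (x^24, y^8), d = 15
Need i < 24 and d-i < 8.
Range: 8 <= i <= 15.
H(15) = 8


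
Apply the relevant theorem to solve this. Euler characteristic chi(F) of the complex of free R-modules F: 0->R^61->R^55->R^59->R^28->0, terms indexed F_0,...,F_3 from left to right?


chi = sum (-1)^i * rank:
(-1)^0*61=61
(-1)^1*55=-55
(-1)^2*59=59
(-1)^3*28=-28
chi=37


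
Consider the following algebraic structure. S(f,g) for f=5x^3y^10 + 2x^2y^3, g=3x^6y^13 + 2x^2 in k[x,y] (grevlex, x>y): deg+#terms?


LT(f)=5x^3y^10, LT(g)=3x^6y^13
lcm(LM)=x^6y^13
S(f,g) (scaled by 15 to clear denominators) = 3x^3y^3*f - 5*g = 6x^5y^6 - 10x^2
2 terms, deg 11.
11+2=13


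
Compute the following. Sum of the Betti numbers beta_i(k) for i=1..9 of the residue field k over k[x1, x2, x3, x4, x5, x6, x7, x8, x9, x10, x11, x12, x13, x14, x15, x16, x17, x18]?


Koszul resolution: beta_i(k)=C(n,i), n=18
C(18,1)=18, C(18,2)=153, C(18,3)=816, C(18,4)=3060, C(18,5)=8568, C(18,6)=18564, C(18,7)=31824, C(18,8)=43758, C(18,9)=48620
Sum=155381


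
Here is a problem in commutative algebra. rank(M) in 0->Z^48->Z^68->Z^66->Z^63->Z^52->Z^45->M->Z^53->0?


Alt sum=0:
(-1)^0*48 + (-1)^1*68 + (-1)^2*66 + (-1)^3*63 + (-1)^4*52 + (-1)^5*45 + (-1)^6*? + (-1)^7*53=0
rank(M)=63


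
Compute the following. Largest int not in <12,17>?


gcd(12,17)=1 => F=ab-a-b=12*17-12-17=204-29=175


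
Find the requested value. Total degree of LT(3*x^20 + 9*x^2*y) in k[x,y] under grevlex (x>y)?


LT: 3*x^20
deg_x=20, deg_y=0
Total=20+0=20


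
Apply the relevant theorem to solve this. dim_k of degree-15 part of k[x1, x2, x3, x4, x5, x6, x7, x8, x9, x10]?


C(d+n-1,n-1)=C(24,9)=1307504


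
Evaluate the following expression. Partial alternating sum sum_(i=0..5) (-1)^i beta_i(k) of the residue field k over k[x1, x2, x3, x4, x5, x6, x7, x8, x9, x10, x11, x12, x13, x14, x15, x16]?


Koszul resolution: beta_i(k)=C(n,i), n=16
sum_(i=0..p) (-1)^i C(n,i) = (-1)^p C(n-1,p)
(-1)^5*C(15,5) = (-1)^5*3003 = -3003


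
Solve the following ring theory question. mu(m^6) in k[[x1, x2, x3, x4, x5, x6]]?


C(n+d-1,d)=C(11,6)=462


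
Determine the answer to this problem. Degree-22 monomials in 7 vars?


C(d+n-1,n-1)=C(28,6)=376740


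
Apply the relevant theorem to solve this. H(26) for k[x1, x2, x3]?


C(d+n-1,n-1)=C(28,2)=378


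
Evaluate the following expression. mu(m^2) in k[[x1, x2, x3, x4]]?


C(n+d-1,d)=C(5,2)=10


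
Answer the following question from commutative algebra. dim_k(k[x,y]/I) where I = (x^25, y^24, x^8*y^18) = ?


k[x,y]/I, I = (x^25, y^24, x^8*y^18)
Rect: 25x24=600. Corner: (25-8)x(24-18)=102.
dim = 600-102 = 498


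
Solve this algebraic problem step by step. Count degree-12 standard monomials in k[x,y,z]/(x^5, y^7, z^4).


Need i<5, j<7, k<4 with i+j+k=12.
For each i, j ranges over max(0,12-i-3)..min(6,12-i):
  i=0: j in [9,6] -> 0
  i=1: j in [8,6] -> 0
  i=2: j in [7,6] -> 0
  i=3: j in [6,6] -> 1
  i=4: j in [5,6] -> 2
H(12) = 0+0+0+1+2 = 3


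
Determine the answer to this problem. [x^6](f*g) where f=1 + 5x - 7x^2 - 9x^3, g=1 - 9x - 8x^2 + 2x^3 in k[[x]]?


[x^6] = sum a_i*b_j, i+j=6
  -9*2=-18
Sum=-18


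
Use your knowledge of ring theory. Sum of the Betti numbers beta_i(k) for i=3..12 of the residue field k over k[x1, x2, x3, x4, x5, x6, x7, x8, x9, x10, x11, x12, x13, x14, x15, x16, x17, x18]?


Koszul resolution: beta_i(k)=C(n,i), n=18
C(18,3)=816, C(18,4)=3060, C(18,5)=8568, C(18,6)=18564, C(18,7)=31824, C(18,8)=43758, C(18,9)=48620, C(18,10)=43758, C(18,11)=31824, C(18,12)=18564
Sum=249356


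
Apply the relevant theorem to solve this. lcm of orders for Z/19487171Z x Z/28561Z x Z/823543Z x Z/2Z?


Exponent = lcm of the cyclic orders; pairwise coprime => product.
11^7*13^4*7^7*2^1=19487171*28561*823543*2=916723746049177066


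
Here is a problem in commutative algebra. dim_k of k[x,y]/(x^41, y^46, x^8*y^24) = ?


k[x,y]/I, I = (x^41, y^46, x^8*y^24)
Rect: 41x46=1886. Corner: (41-8)x(46-24)=726.
dim = 1886-726 = 1160


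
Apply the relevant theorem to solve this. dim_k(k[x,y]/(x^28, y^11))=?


Basis: x^i*y^j, i<28, j<11
28*11=308


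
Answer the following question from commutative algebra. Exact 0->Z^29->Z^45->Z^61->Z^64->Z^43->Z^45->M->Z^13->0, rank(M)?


Alt sum=0:
(-1)^0*29 + (-1)^1*45 + (-1)^2*61 + (-1)^3*64 + (-1)^4*43 + (-1)^5*45 + (-1)^6*? + (-1)^7*13=0
rank(M)=34


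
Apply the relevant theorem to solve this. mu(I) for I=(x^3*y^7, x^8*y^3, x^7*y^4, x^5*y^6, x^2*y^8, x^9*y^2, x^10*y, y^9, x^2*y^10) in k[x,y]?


Remove redundant (divisible by others).
x^2*y^10 redundant.
Min: x^10*y, x^9*y^2, x^8*y^3, x^7*y^4, x^5*y^6, x^3*y^7, x^2*y^8, y^9
Count=8


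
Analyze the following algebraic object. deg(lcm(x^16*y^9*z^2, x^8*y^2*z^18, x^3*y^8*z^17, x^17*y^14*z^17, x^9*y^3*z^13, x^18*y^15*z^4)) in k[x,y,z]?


lcm = componentwise max:
x: max(16,8,3,17,9,18)=18
y: max(9,2,8,14,3,15)=15
z: max(2,18,17,17,13,4)=18
Total=18+15+18=51


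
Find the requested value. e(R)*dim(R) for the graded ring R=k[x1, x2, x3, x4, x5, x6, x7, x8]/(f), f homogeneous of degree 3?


e(R)=deg(f)=3, dim(R)=8-1=7
e*dim=3*7=21


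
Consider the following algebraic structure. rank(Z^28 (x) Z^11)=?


rank(M(x)N) = rank(M)*rank(N)
28*11 = 308


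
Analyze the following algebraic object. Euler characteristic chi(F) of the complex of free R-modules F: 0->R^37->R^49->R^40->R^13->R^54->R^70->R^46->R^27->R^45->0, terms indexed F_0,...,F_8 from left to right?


chi = sum (-1)^i * rank:
(-1)^0*37=37
(-1)^1*49=-49
(-1)^2*40=40
(-1)^3*13=-13
(-1)^4*54=54
(-1)^5*70=-70
(-1)^6*46=46
(-1)^7*27=-27
(-1)^8*45=45
chi=63


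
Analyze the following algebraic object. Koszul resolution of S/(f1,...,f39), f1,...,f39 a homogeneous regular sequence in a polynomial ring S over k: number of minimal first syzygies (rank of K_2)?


Regular sequence => Koszul complex is the minimal free resolution.
Syz_1 minimally generated by Koszul relations f_i*e_j - f_j*e_i (i<j): mu(Syz_1) = beta_2 = C(m,2) = m(m-1)/2
m=39
39*38/2 = 741


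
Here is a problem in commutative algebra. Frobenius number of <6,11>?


gcd(6,11)=1 => F=ab-a-b=6*11-6-11=66-17=49


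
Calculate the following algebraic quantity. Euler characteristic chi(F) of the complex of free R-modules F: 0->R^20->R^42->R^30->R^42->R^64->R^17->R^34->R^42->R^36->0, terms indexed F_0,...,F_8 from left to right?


chi = sum (-1)^i * rank:
(-1)^0*20=20
(-1)^1*42=-42
(-1)^2*30=30
(-1)^3*42=-42
(-1)^4*64=64
(-1)^5*17=-17
(-1)^6*34=34
(-1)^7*42=-42
(-1)^8*36=36
chi=41


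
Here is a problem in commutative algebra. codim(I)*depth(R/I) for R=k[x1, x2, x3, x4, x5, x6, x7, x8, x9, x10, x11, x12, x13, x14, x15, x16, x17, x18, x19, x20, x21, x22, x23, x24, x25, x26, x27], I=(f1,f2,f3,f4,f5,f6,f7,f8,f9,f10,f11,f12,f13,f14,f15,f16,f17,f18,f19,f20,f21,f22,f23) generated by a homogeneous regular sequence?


codim=23, depth=dim(R/I)=27-23=4
Product=23*4=92


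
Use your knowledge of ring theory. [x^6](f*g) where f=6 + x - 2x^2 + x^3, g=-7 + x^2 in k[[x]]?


[x^6] = sum a_i*b_j, i+j=6
Sum=0


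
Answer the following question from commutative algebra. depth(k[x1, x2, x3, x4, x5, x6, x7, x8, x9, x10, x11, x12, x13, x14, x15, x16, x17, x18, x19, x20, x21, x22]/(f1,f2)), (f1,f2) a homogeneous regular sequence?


depth(R)=22
depth(R/I)=22-2=20


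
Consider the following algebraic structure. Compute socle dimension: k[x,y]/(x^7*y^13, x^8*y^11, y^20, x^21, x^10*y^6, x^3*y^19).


Socle = ann(m) = span of standard monomials u with x*u, y*u in I (staircase corners).
Minimal generators: x^21, x^10*y^6, x^8*y^11, x^7*y^13, x^3*y^19, y^20
Corners: x^2y^19, x^6y^18, x^7y^12, x^9y^10, x^20y^5
Socle dim=5


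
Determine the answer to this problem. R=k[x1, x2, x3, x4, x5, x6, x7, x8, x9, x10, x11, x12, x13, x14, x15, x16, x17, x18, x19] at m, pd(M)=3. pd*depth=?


pd+depth=19
depth=19-3=16
pd*depth=3*16=48


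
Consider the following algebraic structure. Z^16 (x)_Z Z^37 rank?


rank(M(x)N) = rank(M)*rank(N)
16*37 = 592


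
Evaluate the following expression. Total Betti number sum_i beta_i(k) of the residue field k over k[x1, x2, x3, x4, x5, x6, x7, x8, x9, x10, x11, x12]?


Koszul resolution: beta_i(k)=C(n,i), n=12
sum_i C(12,i) = 2^12 = 4096


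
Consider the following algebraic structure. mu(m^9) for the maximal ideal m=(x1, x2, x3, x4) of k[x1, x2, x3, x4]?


Graded Nakayama: mu(m^d) = dim_k (m^d/m^(d+1)) = #degree-9 monomials in 4 vars
C(n+d-1,d)=C(12,9)=220


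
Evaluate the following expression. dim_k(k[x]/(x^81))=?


Basis: 1,x,...,x^80
dim=81


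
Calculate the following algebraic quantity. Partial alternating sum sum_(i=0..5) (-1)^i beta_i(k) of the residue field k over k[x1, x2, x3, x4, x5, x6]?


Koszul resolution: beta_i(k)=C(n,i), n=6
sum_(i=0..p) (-1)^i C(n,i) = (-1)^p C(n-1,p)
(-1)^5*C(5,5) = (-1)^5*1 = -1


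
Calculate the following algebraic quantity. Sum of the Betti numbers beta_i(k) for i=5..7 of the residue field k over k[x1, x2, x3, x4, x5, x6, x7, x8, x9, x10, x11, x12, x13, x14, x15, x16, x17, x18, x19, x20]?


Koszul resolution: beta_i(k)=C(n,i), n=20
C(20,5)=15504, C(20,6)=38760, C(20,7)=77520
Sum=131784


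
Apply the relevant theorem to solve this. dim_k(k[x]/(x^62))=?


Basis: 1,x,...,x^61
dim=62


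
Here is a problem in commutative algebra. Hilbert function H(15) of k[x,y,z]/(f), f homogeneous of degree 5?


C(17,2)-C(12,2)=136-66=70


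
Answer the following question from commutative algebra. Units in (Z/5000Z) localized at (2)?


Local ring = Z/8Z.
phi(8) = 2^2*(2-1) = 4


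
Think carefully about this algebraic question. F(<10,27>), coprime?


gcd(10,27)=1 => F=ab-a-b=10*27-10-27=270-37=233


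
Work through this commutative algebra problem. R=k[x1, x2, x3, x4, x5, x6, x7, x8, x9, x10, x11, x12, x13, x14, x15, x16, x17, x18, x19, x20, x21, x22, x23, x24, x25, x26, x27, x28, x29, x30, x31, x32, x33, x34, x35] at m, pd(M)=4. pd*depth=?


pd+depth=35
depth=35-4=31
pd*depth=4*31=124


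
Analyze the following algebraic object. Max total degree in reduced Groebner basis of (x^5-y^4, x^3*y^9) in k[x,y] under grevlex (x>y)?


LT(f1)=x^5, LT(f2)=x^3y^9, lcm=x^5y^9
S(f1,f2) = y^9*f1 - x^2*f2 = -y^13
Reduced GB = {f1, f2, y^13}; degrees 5, 12, 13
Max = 13


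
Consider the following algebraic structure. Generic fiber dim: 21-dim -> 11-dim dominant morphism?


dim(fiber)=dim(X)-dim(Y)=21-11=10


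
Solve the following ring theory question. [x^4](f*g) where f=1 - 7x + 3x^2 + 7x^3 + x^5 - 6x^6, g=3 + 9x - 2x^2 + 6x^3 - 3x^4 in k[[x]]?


[x^4] = sum a_i*b_j, i+j=4
  1*-3=-3
  -7*6=-42
  3*-2=-6
  7*9=63
Sum=12


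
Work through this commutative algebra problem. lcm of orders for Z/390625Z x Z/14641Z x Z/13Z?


Exponent = lcm of the cyclic orders; pairwise coprime => product.
5^8*11^4*13^1=390625*14641*13=74348828125


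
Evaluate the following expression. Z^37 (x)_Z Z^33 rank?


rank(M(x)N) = rank(M)*rank(N)
37*33 = 1221


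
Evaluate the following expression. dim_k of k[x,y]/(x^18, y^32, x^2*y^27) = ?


k[x,y]/I, I = (x^18, y^32, x^2*y^27)
Rect: 18x32=576. Corner: (18-2)x(32-27)=80.
dim = 576-80 = 496


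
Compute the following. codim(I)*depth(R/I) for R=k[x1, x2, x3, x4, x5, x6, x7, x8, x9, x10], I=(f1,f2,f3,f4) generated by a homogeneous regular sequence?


codim=4, depth=dim(R/I)=10-4=6
Product=4*6=24


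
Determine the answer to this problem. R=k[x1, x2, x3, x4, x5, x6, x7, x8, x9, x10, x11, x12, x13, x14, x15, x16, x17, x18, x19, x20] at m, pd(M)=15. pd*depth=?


pd+depth=20
depth=20-15=5
pd*depth=15*5=75


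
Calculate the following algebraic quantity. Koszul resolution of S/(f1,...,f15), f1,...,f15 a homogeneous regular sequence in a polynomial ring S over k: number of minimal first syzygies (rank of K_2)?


Regular sequence => Koszul complex is the minimal free resolution.
Syz_1 minimally generated by Koszul relations f_i*e_j - f_j*e_i (i<j): mu(Syz_1) = beta_2 = C(m,2) = m(m-1)/2
m=15
15*14/2 = 105


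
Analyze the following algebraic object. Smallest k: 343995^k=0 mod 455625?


343995^k mod 455625:
k=1: 343995
k=2: 368775
k=3: 276750
k=4: 50625
k=5: 303750
k=6: 0
First zero at k = 6


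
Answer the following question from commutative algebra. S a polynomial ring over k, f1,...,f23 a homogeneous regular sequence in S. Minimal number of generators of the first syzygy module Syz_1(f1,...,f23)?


Regular sequence => Koszul complex is the minimal free resolution.
Syz_1 minimally generated by Koszul relations f_i*e_j - f_j*e_i (i<j): mu(Syz_1) = beta_2 = C(m,2) = m(m-1)/2
m=23
23*22/2 = 253


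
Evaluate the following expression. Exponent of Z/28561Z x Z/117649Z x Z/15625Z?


Exponent = lcm of the cyclic orders; pairwise coprime => product.
13^4*7^6*5^6=28561*117649*15625=52502704515625


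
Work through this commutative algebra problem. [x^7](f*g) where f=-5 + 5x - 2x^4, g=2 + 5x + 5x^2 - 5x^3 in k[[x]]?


[x^7] = sum a_i*b_j, i+j=7
  -2*-5=10
Sum=10


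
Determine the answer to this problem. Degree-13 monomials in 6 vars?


C(d+n-1,n-1)=C(18,5)=8568


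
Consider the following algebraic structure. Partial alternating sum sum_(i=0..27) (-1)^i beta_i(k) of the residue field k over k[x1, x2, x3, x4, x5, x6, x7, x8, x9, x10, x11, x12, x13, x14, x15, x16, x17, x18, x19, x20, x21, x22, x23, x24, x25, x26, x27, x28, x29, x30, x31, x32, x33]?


Koszul resolution: beta_i(k)=C(n,i), n=33
sum_(i=0..p) (-1)^i C(n,i) = (-1)^p C(n-1,p)
(-1)^27*C(32,27) = (-1)^27*201376 = -201376


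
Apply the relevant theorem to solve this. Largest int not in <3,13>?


gcd(3,13)=1 => F=ab-a-b=3*13-3-13=39-16=23


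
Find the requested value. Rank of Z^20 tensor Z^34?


rank(M(x)N) = rank(M)*rank(N)
20*34 = 680


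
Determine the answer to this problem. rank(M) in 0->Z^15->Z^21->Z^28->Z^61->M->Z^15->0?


Alt sum=0:
(-1)^0*15 + (-1)^1*21 + (-1)^2*28 + (-1)^3*61 + (-1)^4*? + (-1)^5*15=0
rank(M)=54


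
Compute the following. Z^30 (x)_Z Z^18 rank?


rank(M(x)N) = rank(M)*rank(N)
30*18 = 540


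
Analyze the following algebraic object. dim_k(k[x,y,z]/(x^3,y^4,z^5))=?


Basis: x^iy^jz^k, i<3,j<4,k<5
3*4*5=60


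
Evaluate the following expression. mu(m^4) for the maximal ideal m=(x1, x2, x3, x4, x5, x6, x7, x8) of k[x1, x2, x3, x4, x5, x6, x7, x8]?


Graded Nakayama: mu(m^d) = dim_k (m^d/m^(d+1)) = #degree-4 monomials in 8 vars
C(n+d-1,d)=C(11,4)=330


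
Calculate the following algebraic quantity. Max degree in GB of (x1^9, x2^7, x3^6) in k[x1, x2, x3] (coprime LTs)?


Pure powers, coprime LTs => already GB.
Degrees: 9, 7, 6
Max=9


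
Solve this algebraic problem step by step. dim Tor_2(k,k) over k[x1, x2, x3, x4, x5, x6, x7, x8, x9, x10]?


Koszul: C(n,i)=C(10,2)=45


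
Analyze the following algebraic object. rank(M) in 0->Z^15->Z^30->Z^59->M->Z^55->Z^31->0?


Alt sum=0:
(-1)^0*15 + (-1)^1*30 + (-1)^2*59 + (-1)^3*? + (-1)^4*55 + (-1)^5*31=0
rank(M)=68


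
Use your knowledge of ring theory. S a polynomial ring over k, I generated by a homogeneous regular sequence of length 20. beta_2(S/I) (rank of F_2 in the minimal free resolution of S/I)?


Regular sequence => Koszul complex is the minimal free resolution.
Syz_1 minimally generated by Koszul relations f_i*e_j - f_j*e_i (i<j): mu(Syz_1) = beta_2 = C(m,2) = m(m-1)/2
m=20
20*19/2 = 190


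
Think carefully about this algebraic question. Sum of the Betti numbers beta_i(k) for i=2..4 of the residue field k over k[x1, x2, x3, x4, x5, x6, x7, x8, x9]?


Koszul resolution: beta_i(k)=C(n,i), n=9
C(9,2)=36, C(9,3)=84, C(9,4)=126
Sum=246


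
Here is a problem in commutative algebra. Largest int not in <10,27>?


gcd(10,27)=1 => F=ab-a-b=10*27-10-27=270-37=233


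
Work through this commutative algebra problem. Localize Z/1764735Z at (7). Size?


7-primary part: 1764735=7^6*15
Size=7^6=117649


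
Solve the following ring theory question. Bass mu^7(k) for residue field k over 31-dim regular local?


C(n,i)=C(31,7)=2629575


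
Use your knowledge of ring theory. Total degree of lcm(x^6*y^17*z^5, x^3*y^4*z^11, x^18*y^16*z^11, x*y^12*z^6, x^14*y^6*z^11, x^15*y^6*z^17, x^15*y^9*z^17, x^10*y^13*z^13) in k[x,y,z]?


lcm = componentwise max:
x: max(6,3,18,1,14,15,15,10)=18
y: max(17,4,16,12,6,6,9,13)=17
z: max(5,11,11,6,11,17,17,13)=17
Total=18+17+17=52


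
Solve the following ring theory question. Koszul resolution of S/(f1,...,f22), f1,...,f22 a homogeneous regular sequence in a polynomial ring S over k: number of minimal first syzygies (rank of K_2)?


Regular sequence => Koszul complex is the minimal free resolution.
Syz_1 minimally generated by Koszul relations f_i*e_j - f_j*e_i (i<j): mu(Syz_1) = beta_2 = C(m,2) = m(m-1)/2
m=22
22*21/2 = 231


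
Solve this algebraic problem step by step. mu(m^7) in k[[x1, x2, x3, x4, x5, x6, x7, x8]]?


C(n+d-1,d)=C(14,7)=3432


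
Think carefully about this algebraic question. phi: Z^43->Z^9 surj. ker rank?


rank(ker) = 43-9 = 34


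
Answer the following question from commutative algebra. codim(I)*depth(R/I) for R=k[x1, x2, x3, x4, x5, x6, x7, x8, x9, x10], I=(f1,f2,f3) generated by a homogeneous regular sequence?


codim=3, depth=dim(R/I)=10-3=7
Product=3*7=21


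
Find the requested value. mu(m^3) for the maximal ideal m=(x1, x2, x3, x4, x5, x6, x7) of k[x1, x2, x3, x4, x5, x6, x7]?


Graded Nakayama: mu(m^d) = dim_k (m^d/m^(d+1)) = #degree-3 monomials in 7 vars
C(n+d-1,d)=C(9,3)=84


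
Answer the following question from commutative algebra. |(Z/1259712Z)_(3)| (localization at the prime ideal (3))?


3-primary part: 1259712=3^9*64
Size=3^9=19683


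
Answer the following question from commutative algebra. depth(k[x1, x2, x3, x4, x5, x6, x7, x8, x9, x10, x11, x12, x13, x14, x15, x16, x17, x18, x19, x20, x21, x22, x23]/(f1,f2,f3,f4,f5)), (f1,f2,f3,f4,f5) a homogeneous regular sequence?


depth(R)=23
depth(R/I)=23-5=18


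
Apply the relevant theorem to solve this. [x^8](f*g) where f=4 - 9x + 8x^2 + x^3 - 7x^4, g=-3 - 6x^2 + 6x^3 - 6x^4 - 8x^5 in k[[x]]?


[x^8] = sum a_i*b_j, i+j=8
  1*-8=-8
  -7*-6=42
Sum=34


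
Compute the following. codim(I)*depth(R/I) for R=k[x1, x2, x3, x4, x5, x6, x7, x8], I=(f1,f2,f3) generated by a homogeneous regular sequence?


codim=3, depth=dim(R/I)=8-3=5
Product=3*5=15


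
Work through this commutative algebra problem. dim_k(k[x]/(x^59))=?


Basis: 1,x,...,x^58
dim=59


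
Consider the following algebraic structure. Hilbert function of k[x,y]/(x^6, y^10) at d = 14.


k[x,y], I = (x^6, y^10), d = 14
Need i < 6 and d-i < 10.
Range: 5 <= i <= 5.
H(14) = 1


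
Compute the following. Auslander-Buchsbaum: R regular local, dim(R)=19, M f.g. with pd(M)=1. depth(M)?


pd+depth=depth(R)=19
depth=19-1=18


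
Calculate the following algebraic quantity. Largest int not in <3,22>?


gcd(3,22)=1 => F=ab-a-b=3*22-3-22=66-25=41


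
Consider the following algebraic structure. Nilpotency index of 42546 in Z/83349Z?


42546^k mod 83349:
k=1: 42546
k=2: 71883
k=3: 9261
k=4: 27783
k=5: 0
First zero at k = 5


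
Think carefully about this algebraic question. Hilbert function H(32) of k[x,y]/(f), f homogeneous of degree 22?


H(t)=d for t>=d-1.
d=22, t=32
H(32)=22


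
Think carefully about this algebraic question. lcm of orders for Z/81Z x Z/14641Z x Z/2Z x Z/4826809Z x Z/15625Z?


Exponent = lcm of the cyclic orders; pairwise coprime => product.
3^4*11^4*2^1*13^6*5^6=81*14641*2*4826809*15625=178881692377781250


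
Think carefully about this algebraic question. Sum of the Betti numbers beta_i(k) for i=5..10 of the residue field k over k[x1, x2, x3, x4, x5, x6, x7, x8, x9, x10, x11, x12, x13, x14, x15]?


Koszul resolution: beta_i(k)=C(n,i), n=15
C(15,5)=3003, C(15,6)=5005, C(15,7)=6435, C(15,8)=6435, C(15,9)=5005, C(15,10)=3003
Sum=28886


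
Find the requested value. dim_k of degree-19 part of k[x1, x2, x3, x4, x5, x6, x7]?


C(d+n-1,n-1)=C(25,6)=177100


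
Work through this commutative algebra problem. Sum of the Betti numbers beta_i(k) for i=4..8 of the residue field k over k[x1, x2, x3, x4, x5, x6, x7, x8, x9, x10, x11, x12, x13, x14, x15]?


Koszul resolution: beta_i(k)=C(n,i), n=15
C(15,4)=1365, C(15,5)=3003, C(15,6)=5005, C(15,7)=6435, C(15,8)=6435
Sum=22243


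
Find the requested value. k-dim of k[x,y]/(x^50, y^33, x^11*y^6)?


k[x,y]/I, I = (x^50, y^33, x^11*y^6)
Rect: 50x33=1650. Corner: (50-11)x(33-6)=1053.
dim = 1650-1053 = 597


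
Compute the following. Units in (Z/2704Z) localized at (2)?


Local ring = Z/16Z.
phi(16) = 2^3*(2-1) = 8


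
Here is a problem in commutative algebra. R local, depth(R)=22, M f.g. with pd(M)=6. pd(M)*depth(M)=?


pd+depth=22
depth=22-6=16
pd*depth=6*16=96


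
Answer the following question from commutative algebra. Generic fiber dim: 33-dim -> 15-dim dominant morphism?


dim(fiber)=dim(X)-dim(Y)=33-15=18


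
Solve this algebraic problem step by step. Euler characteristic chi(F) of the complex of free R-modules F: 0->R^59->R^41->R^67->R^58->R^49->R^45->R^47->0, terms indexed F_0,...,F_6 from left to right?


chi = sum (-1)^i * rank:
(-1)^0*59=59
(-1)^1*41=-41
(-1)^2*67=67
(-1)^3*58=-58
(-1)^4*49=49
(-1)^5*45=-45
(-1)^6*47=47
chi=78


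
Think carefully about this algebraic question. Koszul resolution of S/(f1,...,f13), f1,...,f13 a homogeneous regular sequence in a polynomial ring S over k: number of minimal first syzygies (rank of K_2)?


Regular sequence => Koszul complex is the minimal free resolution.
Syz_1 minimally generated by Koszul relations f_i*e_j - f_j*e_i (i<j): mu(Syz_1) = beta_2 = C(m,2) = m(m-1)/2
m=13
13*12/2 = 78


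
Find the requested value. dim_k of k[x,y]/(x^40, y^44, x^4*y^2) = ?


k[x,y]/I, I = (x^40, y^44, x^4*y^2)
Rect: 40x44=1760. Corner: (40-4)x(44-2)=1512.
dim = 1760-1512 = 248


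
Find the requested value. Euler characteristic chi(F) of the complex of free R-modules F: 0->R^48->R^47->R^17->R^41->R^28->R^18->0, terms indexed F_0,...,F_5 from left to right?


chi = sum (-1)^i * rank:
(-1)^0*48=48
(-1)^1*47=-47
(-1)^2*17=17
(-1)^3*41=-41
(-1)^4*28=28
(-1)^5*18=-18
chi=-13


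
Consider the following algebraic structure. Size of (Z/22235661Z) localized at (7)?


7-primary part: 22235661=7^7*27
Size=7^7=823543


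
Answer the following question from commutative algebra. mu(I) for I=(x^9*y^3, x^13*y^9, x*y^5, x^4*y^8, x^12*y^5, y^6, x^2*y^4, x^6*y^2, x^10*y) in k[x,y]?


Remove redundant (divisible by others).
x^12*y^5 redundant.
x^4*y^8 redundant.
x^9*y^3 redundant.
x^13*y^9 redundant.
Min: x^10*y, x^6*y^2, x^2*y^4, x*y^5, y^6
Count=5


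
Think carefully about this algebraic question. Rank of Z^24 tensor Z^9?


rank(M(x)N) = rank(M)*rank(N)
24*9 = 216


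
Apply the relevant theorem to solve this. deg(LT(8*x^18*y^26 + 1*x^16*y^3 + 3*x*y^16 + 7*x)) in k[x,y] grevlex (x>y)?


LT: 8*x^18*y^26
deg_x=18, deg_y=26
Total=18+26=44


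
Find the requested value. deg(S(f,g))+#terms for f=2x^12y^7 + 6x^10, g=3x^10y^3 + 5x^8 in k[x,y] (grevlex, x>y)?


LT(f)=2x^12y^7, LT(g)=3x^10y^3
lcm(LM)=x^12y^7
S(f,g) (scaled by 6 to clear denominators) = 3*f - 2x^2y^4*g = -10x^10y^4 + 18x^10
2 terms, deg 14.
14+2=16


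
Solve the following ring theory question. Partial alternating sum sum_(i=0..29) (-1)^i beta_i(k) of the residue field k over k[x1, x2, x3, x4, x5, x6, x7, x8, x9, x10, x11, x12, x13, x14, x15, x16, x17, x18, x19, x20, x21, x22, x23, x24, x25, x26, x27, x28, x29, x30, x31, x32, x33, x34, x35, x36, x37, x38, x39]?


Koszul resolution: beta_i(k)=C(n,i), n=39
sum_(i=0..p) (-1)^i C(n,i) = (-1)^p C(n-1,p)
(-1)^29*C(38,29) = (-1)^29*163011640 = -163011640


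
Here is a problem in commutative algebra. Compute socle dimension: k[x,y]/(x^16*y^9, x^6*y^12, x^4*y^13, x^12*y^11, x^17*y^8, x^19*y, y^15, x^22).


Socle = ann(m) = span of standard monomials u with x*u, y*u in I (staircase corners).
Minimal generators: x^22, x^19*y, x^17*y^8, x^16*y^9, x^12*y^11, x^6*y^12, x^4*y^13, y^15
Corners: x^3y^14, x^5y^12, x^11y^11, x^15y^10, x^16y^8, x^18y^7, x^21
Socle dim=7


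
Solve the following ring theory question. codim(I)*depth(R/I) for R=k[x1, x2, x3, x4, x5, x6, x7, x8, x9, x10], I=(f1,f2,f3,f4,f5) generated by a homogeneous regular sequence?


codim=5, depth=dim(R/I)=10-5=5
Product=5*5=25


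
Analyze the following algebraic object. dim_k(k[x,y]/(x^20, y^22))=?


Basis: x^i*y^j, i<20, j<22
20*22=440


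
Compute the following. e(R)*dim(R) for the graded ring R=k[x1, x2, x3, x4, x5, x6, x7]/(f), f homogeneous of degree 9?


e(R)=deg(f)=9, dim(R)=7-1=6
e*dim=9*6=54


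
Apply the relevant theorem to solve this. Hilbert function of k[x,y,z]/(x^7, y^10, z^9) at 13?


Need i<7, j<10, k<9 with i+j+k=13.
For each i, j ranges over max(0,13-i-8)..min(9,13-i):
  i=0: j in [5,9] -> 5
  i=1: j in [4,9] -> 6
  i=2: j in [3,9] -> 7
  i=3: j in [2,9] -> 8
  i=4: j in [1,9] -> 9
  i=5: j in [0,8] -> 9
  i=6: j in [0,7] -> 8
H(13) = 5+6+7+8+9+9+8 = 52


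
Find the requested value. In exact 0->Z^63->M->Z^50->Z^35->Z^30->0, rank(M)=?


Alt sum=0:
(-1)^0*63 + (-1)^1*? + (-1)^2*50 + (-1)^3*35 + (-1)^4*30=0
rank(M)=108


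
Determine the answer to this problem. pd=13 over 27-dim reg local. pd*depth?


pd+depth=27
depth=27-13=14
pd*depth=13*14=182


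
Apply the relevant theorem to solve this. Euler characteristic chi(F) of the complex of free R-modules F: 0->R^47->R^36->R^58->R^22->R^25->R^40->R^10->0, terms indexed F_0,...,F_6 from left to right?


chi = sum (-1)^i * rank:
(-1)^0*47=47
(-1)^1*36=-36
(-1)^2*58=58
(-1)^3*22=-22
(-1)^4*25=25
(-1)^5*40=-40
(-1)^6*10=10
chi=42


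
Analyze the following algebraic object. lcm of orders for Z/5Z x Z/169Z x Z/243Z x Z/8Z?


Exponent = lcm of the cyclic orders; pairwise coprime => product.
5^1*13^2*3^5*2^3=5*169*243*8=1642680


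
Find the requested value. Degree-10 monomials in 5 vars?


C(d+n-1,n-1)=C(14,4)=1001


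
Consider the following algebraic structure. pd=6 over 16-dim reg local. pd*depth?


pd+depth=16
depth=16-6=10
pd*depth=6*10=60


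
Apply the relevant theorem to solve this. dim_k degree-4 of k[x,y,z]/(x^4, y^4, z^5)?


Need i<4, j<4, k<5 with i+j+k=4.
For each i, j ranges over max(0,4-i-4)..min(3,4-i):
  i=0: j in [0,3] -> 4
  i=1: j in [0,3] -> 4
  i=2: j in [0,2] -> 3
  i=3: j in [0,1] -> 2
H(4) = 4+4+3+2 = 13


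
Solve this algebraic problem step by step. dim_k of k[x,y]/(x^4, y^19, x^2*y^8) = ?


k[x,y]/I, I = (x^4, y^19, x^2*y^8)
Rect: 4x19=76. Corner: (4-2)x(19-8)=22.
dim = 76-22 = 54


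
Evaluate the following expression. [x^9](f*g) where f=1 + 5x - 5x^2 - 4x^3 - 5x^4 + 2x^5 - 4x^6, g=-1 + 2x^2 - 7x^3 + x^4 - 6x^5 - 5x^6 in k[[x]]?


[x^9] = sum a_i*b_j, i+j=9
  -4*-5=20
  -5*-6=30
  2*1=2
  -4*-7=28
Sum=80


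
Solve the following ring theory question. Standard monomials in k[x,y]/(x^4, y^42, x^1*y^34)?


k[x,y]/I, I = (x^4, y^42, x^1*y^34)
Rect: 4x42=168. Corner: (4-1)x(42-34)=24.
dim = 168-24 = 144


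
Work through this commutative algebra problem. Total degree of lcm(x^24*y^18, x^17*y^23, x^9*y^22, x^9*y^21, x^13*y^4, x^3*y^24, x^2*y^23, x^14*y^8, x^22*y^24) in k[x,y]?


lcm = componentwise max:
x: max(24,17,9,9,13,3,2,14,22)=24
y: max(18,23,22,21,4,24,23,8,24)=24
Total=24+24=48


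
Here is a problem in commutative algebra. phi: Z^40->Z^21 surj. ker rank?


rank(ker) = 40-21 = 19


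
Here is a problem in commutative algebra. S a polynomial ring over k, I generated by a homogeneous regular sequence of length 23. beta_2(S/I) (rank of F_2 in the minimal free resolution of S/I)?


Regular sequence => Koszul complex is the minimal free resolution.
Syz_1 minimally generated by Koszul relations f_i*e_j - f_j*e_i (i<j): mu(Syz_1) = beta_2 = C(m,2) = m(m-1)/2
m=23
23*22/2 = 253


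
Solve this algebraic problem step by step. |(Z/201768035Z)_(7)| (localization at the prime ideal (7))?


7-primary part: 201768035=7^9*5
Size=7^9=40353607


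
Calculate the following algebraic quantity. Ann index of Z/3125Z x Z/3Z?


Exponent = lcm of the cyclic orders; pairwise coprime => product.
5^5*3^1=3125*3=9375


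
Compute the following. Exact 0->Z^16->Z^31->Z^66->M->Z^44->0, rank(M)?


Alt sum=0:
(-1)^0*16 + (-1)^1*31 + (-1)^2*66 + (-1)^3*? + (-1)^4*44=0
rank(M)=95


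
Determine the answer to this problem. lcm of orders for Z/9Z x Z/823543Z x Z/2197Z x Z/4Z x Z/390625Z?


Exponent = lcm of the cyclic orders; pairwise coprime => product.
3^2*7^7*13^3*2^2*5^8=9*823543*2197*4*390625=25443618342187500


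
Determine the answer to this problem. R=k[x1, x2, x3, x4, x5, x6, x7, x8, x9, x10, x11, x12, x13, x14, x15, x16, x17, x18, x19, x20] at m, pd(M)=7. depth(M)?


pd+depth=depth(R)=20
depth=20-7=13


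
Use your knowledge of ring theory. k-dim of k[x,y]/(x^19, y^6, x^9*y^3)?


k[x,y]/I, I = (x^19, y^6, x^9*y^3)
Rect: 19x6=114. Corner: (19-9)x(6-3)=30.
dim = 114-30 = 84


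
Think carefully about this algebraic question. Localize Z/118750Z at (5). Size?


5-primary part: 118750=5^5*38
Size=5^5=3125


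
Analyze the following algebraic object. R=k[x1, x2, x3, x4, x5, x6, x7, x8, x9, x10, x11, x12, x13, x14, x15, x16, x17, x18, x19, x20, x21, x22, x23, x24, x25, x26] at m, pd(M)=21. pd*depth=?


pd+depth=26
depth=26-21=5
pd*depth=21*5=105


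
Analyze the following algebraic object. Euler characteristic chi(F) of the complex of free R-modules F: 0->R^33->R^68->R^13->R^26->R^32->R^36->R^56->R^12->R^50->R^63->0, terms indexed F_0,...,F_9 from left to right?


chi = sum (-1)^i * rank:
(-1)^0*33=33
(-1)^1*68=-68
(-1)^2*13=13
(-1)^3*26=-26
(-1)^4*32=32
(-1)^5*36=-36
(-1)^6*56=56
(-1)^7*12=-12
(-1)^8*50=50
(-1)^9*63=-63
chi=-21


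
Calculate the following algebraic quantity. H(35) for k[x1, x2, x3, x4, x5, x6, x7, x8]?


C(d+n-1,n-1)=C(42,7)=26978328


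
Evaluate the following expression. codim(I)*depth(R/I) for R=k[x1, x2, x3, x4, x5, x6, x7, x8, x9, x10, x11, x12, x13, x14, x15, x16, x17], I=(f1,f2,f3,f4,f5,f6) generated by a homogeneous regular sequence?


codim=6, depth=dim(R/I)=17-6=11
Product=6*11=66


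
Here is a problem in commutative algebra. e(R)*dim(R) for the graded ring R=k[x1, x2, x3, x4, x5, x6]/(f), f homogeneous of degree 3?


e(R)=deg(f)=3, dim(R)=6-1=5
e*dim=3*5=15


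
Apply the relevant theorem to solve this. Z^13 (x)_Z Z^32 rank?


rank(M(x)N) = rank(M)*rank(N)
13*32 = 416


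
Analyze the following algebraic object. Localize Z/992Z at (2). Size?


2-primary part: 992=2^5*31
Size=2^5=32


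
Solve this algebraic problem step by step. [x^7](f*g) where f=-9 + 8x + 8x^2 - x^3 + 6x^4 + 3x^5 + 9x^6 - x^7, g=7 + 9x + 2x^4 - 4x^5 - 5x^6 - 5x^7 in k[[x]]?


[x^7] = sum a_i*b_j, i+j=7
  -9*-5=45
  8*-5=-40
  8*-4=-32
  -1*2=-2
  9*9=81
  -1*7=-7
Sum=45


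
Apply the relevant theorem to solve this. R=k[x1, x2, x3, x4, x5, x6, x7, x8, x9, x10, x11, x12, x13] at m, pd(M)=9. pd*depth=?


pd+depth=13
depth=13-9=4
pd*depth=9*4=36


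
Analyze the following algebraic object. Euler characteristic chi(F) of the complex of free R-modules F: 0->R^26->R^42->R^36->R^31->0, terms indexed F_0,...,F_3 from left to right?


chi = sum (-1)^i * rank:
(-1)^0*26=26
(-1)^1*42=-42
(-1)^2*36=36
(-1)^3*31=-31
chi=-11


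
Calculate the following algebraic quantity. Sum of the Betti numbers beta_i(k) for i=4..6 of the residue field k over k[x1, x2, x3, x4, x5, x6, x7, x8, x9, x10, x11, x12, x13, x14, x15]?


Koszul resolution: beta_i(k)=C(n,i), n=15
C(15,4)=1365, C(15,5)=3003, C(15,6)=5005
Sum=9373


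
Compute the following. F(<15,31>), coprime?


gcd(15,31)=1 => F=ab-a-b=15*31-15-31=465-46=419


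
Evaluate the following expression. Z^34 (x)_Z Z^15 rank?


rank(M(x)N) = rank(M)*rank(N)
34*15 = 510


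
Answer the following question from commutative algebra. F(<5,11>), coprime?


gcd(5,11)=1 => F=ab-a-b=5*11-5-11=55-16=39


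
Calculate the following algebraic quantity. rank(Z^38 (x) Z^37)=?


rank(M(x)N) = rank(M)*rank(N)
38*37 = 1406


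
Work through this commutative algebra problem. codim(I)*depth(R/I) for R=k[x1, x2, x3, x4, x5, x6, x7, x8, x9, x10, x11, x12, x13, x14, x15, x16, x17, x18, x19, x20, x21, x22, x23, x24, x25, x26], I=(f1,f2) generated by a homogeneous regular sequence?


codim=2, depth=dim(R/I)=26-2=24
Product=2*24=48


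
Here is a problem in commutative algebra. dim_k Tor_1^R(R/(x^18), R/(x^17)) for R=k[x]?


Tor_1(R/I,R/J)=(I cap J)/IJ=(x^18)/(x^35)
dim=35-18=min(18,17)=17


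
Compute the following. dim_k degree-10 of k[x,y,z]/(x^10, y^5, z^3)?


Need i<10, j<5, k<3 with i+j+k=10.
For each i, j ranges over max(0,10-i-2)..min(4,10-i):
  i=0: j in [8,4] -> 0
  i=1: j in [7,4] -> 0
  i=2: j in [6,4] -> 0
  i=3: j in [5,4] -> 0
  i=4: j in [4,4] -> 1
  i=5: j in [3,4] -> 2
  i=6: j in [2,4] -> 3
  i=7: j in [1,3] -> 3
  i=8: j in [0,2] -> 3
  i=9: j in [0,1] -> 2
H(10) = 0+0+0+0+1+2+3+3+3+2 = 14


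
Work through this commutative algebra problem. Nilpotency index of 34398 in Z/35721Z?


34398^k mod 35721:
k=1: 34398
k=2: 0
First zero at k = 2


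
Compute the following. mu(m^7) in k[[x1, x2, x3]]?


C(n+d-1,d)=C(9,7)=36


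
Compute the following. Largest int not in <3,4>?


gcd(3,4)=1 => F=ab-a-b=3*4-3-4=12-7=5


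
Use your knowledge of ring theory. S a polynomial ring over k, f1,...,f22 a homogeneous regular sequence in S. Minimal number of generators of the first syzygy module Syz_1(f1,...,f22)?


Regular sequence => Koszul complex is the minimal free resolution.
Syz_1 minimally generated by Koszul relations f_i*e_j - f_j*e_i (i<j): mu(Syz_1) = beta_2 = C(m,2) = m(m-1)/2
m=22
22*21/2 = 231


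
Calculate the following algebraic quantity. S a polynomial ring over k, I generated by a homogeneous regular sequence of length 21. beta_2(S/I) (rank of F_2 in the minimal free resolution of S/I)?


Regular sequence => Koszul complex is the minimal free resolution.
Syz_1 minimally generated by Koszul relations f_i*e_j - f_j*e_i (i<j): mu(Syz_1) = beta_2 = C(m,2) = m(m-1)/2
m=21
21*20/2 = 210


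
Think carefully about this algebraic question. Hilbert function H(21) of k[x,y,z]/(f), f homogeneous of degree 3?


C(23,2)-C(20,2)=253-190=63


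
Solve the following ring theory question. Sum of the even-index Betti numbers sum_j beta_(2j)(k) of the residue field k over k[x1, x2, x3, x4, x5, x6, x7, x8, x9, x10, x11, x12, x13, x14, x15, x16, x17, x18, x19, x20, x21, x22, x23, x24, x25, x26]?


Koszul resolution: beta_i(k)=C(n,i), n=26
sum_even C(26,i) = 2^(n-1) = 2^25 = 33554432


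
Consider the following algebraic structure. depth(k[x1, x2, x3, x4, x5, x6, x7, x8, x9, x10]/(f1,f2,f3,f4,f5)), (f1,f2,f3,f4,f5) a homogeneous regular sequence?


depth(R)=10
depth(R/I)=10-5=5


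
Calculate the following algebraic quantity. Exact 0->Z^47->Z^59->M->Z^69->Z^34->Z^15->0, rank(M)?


Alt sum=0:
(-1)^0*47 + (-1)^1*59 + (-1)^2*? + (-1)^3*69 + (-1)^4*34 + (-1)^5*15=0
rank(M)=62


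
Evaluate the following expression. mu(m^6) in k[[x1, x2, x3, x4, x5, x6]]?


C(n+d-1,d)=C(11,6)=462


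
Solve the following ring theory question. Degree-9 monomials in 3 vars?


C(d+n-1,n-1)=C(11,2)=55


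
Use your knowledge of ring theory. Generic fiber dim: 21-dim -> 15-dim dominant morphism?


dim(fiber)=dim(X)-dim(Y)=21-15=6


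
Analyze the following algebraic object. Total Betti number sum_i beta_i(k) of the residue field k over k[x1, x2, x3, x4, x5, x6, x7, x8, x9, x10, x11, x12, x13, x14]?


Koszul resolution: beta_i(k)=C(n,i), n=14
sum_i C(14,i) = 2^14 = 16384


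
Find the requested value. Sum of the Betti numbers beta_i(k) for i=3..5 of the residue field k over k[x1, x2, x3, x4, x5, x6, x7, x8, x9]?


Koszul resolution: beta_i(k)=C(n,i), n=9
C(9,3)=84, C(9,4)=126, C(9,5)=126
Sum=336


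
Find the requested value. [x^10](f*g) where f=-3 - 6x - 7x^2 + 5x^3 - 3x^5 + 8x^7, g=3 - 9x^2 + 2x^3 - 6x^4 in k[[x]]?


[x^10] = sum a_i*b_j, i+j=10
  8*2=16
Sum=16


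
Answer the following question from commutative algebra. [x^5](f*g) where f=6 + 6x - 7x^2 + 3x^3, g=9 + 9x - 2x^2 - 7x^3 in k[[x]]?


[x^5] = sum a_i*b_j, i+j=5
  -7*-7=49
  3*-2=-6
Sum=43


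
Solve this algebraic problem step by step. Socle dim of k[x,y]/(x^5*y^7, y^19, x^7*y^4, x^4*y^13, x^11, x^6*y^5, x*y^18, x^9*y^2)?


Socle = ann(m) = span of standard monomials u with x*u, y*u in I (staircase corners).
Minimal generators: x^11, x^9*y^2, x^7*y^4, x^6*y^5, x^5*y^7, x^4*y^13, x*y^18, y^19
Corners: y^18, x^3y^17, x^4y^12, x^5y^6, x^6y^4, x^8y^3, x^10y
Socle dim=7
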